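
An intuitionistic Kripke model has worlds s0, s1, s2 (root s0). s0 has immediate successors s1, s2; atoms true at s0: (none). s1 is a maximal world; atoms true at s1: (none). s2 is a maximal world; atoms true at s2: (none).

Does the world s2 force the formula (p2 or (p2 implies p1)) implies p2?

s2 does not force (p2 or (p2 implies p1)) implies p2: already at s2 itself, s2 forces p2 or (p2 implies p1) but s2 does not force p2.
s2 lacks atom p2, so s2 does not force p2.

No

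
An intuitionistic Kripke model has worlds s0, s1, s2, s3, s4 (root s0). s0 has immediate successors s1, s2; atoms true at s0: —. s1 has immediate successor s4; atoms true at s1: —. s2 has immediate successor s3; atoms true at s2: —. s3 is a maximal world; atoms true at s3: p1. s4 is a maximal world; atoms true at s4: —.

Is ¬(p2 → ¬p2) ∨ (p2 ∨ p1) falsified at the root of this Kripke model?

s0 ⊮ ¬(p2 → ¬p2) ∨ (p2 ∨ p1): neither disjunct is forced at s0.
s0 ⊮ ¬(p2 → ¬p2) since s0 is accessible from s0 and s0 ⊩ p2 → ¬p2.
s0 ⊩ p2 → ¬p2 vacuously: no world accessible from s0 forces the antecedent p2.
So the root s0 does not force ¬(p2 → ¬p2) ∨ (p2 ∨ p1); the model is a countermodel.

Yes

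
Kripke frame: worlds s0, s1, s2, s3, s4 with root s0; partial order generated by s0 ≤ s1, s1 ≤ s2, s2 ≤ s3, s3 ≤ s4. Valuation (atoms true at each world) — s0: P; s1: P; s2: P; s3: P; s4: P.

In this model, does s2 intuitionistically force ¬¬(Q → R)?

s2 ⊩ ¬¬(Q → R): no world accessible from s2 forces ¬(Q → R).

Yes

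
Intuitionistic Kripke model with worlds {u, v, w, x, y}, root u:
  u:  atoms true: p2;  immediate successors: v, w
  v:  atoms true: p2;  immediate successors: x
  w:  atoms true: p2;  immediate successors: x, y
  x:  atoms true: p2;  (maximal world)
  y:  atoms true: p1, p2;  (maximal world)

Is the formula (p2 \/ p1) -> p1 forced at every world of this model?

Not every world: u ||-/- (p2 \/ p1) -> p1.
u ||-/- (p2 \/ p1) -> p1: already at u itself, u ||- p2 \/ p1 but u ||-/- p1.
u lacks atom p1, so u ||-/- p1.

No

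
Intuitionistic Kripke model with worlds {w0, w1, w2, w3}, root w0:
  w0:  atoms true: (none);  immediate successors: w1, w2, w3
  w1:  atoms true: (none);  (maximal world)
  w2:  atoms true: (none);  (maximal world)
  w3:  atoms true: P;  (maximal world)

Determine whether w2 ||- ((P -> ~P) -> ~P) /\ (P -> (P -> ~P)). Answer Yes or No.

w2 ||- ((P -> ~P) -> ~P) /\ (P -> (P -> ~P)) since w2 forces both conjuncts.

Yes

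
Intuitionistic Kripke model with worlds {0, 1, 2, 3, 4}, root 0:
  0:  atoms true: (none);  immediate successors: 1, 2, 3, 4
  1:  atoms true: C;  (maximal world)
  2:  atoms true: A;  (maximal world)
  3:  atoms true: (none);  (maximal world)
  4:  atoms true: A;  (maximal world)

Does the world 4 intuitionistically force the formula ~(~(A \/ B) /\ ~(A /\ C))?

4 ||- ~(~(A \/ B) /\ ~(A /\ C)): no world accessible from 4 forces ~(A \/ B) /\ ~(A /\ C).

Yes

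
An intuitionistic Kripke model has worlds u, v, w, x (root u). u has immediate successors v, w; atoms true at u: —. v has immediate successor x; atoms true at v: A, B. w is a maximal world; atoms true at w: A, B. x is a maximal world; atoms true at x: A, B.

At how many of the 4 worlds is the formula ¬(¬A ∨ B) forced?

0

u: does not force it — u ⊮ ¬(¬A ∨ B) since v is accessible from u and v ⊩ ¬A ∨ B.
v: does not force it — v ⊮ ¬(¬A ∨ B) since v is accessible from v and v ⊩ ¬A ∨ B.
w: does not force it.
x: does not force it.
Worlds forcing the formula: { }.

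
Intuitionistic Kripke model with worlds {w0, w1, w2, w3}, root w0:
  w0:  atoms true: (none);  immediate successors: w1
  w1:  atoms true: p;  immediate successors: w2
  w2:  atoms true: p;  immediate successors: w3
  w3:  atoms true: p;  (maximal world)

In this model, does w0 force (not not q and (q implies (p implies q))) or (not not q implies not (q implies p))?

Yes

w0 forces (not not q and (q implies (p implies q))) or (not not q implies not (q implies p)) via the disjunct not not q implies not (q implies p).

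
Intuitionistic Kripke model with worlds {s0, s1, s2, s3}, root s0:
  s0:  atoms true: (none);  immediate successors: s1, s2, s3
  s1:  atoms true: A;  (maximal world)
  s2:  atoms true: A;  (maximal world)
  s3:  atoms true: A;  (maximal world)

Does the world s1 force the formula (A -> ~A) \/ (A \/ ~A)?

Yes

s1 ||- (A -> ~A) \/ (A \/ ~A) via the disjunct A \/ ~A.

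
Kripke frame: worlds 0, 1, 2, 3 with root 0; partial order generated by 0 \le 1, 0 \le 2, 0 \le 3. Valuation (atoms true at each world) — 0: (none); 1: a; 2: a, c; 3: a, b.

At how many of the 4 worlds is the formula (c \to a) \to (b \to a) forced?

0: forces it.
1: forces it.
2: forces it.
3: forces it.
Worlds forcing the formula: {0, 1, 2, 3}.

4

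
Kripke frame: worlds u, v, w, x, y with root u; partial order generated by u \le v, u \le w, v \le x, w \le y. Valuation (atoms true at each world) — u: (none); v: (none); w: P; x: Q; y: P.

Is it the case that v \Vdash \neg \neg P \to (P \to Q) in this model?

Yes

v \Vdash \neg \neg P \to (P \to Q) vacuously: no world accessible from v forces the antecedent \neg \neg P.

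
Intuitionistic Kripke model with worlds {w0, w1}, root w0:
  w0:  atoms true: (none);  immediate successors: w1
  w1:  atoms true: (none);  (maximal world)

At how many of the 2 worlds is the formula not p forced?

2

w0: forces it.
w1: forces it.
Worlds forcing the formula: {w0, w1}.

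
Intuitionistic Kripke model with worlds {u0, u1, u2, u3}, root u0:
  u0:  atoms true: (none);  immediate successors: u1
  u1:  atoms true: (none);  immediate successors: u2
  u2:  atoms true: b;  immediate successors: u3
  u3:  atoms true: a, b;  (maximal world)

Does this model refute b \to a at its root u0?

u0 \nVdash b \to a: at the accessible world u2, u2 \Vdash b but u2 \nVdash a.
u2 lacks atom a, so u2 \nVdash a.
So the root u0 does not force b \to a; the model is a countermodel.

Yes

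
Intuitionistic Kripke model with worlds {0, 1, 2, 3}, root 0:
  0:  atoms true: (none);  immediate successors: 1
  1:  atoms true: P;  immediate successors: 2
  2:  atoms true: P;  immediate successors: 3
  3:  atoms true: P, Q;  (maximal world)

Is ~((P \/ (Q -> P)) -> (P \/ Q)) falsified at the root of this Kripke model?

Yes

0 ||-/- ~((P \/ (Q -> P)) -> (P \/ Q)) since 1 is accessible from 0 and 1 ||- (P \/ (Q -> P)) -> (P \/ Q).
1 ||- (P \/ (Q -> P)) -> (P \/ Q): every world accessible from 1 that forces P \/ (Q -> P) (namely 1, 2, 3) also forces P \/ Q.
So the root 0 does not force ~((P \/ (Q -> P)) -> (P \/ Q)); the model is a countermodel.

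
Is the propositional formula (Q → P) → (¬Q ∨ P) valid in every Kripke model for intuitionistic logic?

No

This is the material-implication-as-disjunction principle, which is not intuitionistically valid.
A Kripke countermodel: worlds u, v; order generated by u ≤ v; atoms true at each world — u:{}; v:{P,Q}.
u ⊮ (Q → P) → (¬Q ∨ P): already at u itself, u ⊩ Q → P but u ⊮ ¬Q ∨ P.
u ⊮ ¬Q ∨ P: neither disjunct is forced at u.
u ⊮ ¬Q since v is accessible from u and v ⊩ Q.
So the root u does not force the formula.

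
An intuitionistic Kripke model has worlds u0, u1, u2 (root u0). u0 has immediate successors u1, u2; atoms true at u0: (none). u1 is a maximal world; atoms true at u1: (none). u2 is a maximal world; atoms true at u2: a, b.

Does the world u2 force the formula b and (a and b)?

u2 forces b and (a and b) since u2 forces both conjuncts.

Yes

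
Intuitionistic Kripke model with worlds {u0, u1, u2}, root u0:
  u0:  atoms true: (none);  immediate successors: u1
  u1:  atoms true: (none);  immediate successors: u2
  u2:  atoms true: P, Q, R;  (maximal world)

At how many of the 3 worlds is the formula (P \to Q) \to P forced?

u0: does not force it — u0 \nVdash (P \to Q) \to P: already at u0 itself, u0 \Vdash P \to Q but u0 \nVdash P.
u1: does not force it — u1 \nVdash (P \to Q) \to P: already at u1 itself, u1 \Vdash P \to Q but u1 \nVdash P.
u2: forces it.
Worlds forcing the formula: {u2}.

1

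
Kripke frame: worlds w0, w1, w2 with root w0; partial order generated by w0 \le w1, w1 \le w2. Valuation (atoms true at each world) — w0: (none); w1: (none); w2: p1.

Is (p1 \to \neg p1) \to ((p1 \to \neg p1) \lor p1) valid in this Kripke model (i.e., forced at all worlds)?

Yes

w0 \Vdash (p1 \to \neg p1) \to ((p1 \to \neg p1) \lor p1) vacuously: no world accessible from w0 forces the antecedent p1 \to \neg p1.
Since the root w0 forces (p1 \to \neg p1) \to ((p1 \to \neg p1) \lor p1) and forcing is persistent (monotone upward), every world forces it.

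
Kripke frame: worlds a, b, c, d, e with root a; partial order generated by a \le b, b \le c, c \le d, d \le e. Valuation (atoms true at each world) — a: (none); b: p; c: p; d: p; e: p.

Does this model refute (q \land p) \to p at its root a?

a \Vdash (q \land p) \to p vacuously: no world accessible from a forces the antecedent q \land p.
So the root a forces (q \land p) \to p; the model is not a countermodel.

No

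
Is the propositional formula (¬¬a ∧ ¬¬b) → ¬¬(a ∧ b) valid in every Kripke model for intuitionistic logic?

This is the distribution of double negation over conjunction, which is intuitionistically derivable.
Assume ¬¬a, ¬¬b, and ¬(a ∧ b). From a we'd get ¬b (since a ∧ b is refuted), contradicting ¬¬b; so ¬a, contradicting ¬¬a.

Yes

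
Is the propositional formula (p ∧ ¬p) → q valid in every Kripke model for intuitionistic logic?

This is an instance of ex falso quodlibet, which is intuitionistically derivable.
No world can force both p and ¬p, so the antecedent p ∧ ¬p is never forced and the implication holds vacuously at every world.

Yes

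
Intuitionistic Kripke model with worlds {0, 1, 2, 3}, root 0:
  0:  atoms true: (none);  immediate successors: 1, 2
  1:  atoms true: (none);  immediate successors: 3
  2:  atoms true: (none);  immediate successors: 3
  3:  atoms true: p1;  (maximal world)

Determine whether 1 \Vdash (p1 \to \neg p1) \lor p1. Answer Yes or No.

No

1 \nVdash (p1 \to \neg p1) \lor p1: neither disjunct is forced at 1.
1 \nVdash p1 \to \neg p1: at the accessible world 3, 3 \Vdash p1 but 3 \nVdash \neg p1.
3 \nVdash \neg p1 since 3 is accessible from 3 and 3 \Vdash p1.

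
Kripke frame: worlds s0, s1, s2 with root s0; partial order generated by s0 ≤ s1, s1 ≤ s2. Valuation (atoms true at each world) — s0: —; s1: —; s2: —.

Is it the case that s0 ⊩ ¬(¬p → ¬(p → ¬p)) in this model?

Yes

s0 ⊩ ¬(¬p → ¬(p → ¬p)): no world accessible from s0 forces ¬p → ¬(p → ¬p).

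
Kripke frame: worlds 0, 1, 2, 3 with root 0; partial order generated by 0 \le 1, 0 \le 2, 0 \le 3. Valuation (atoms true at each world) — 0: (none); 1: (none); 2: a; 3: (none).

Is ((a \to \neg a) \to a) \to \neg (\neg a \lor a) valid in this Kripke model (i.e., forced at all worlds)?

No

Not every world: 0 \nVdash ((a \to \neg a) \to a) \to \neg (\neg a \lor a).
0 \nVdash ((a \to \neg a) \to a) \to \neg (\neg a \lor a): at the accessible world 2, 2 \Vdash (a \to \neg a) \to a but 2 \nVdash \neg (\neg a \lor a).
2 \nVdash \neg (\neg a \lor a) since 2 is accessible from 2 and 2 \Vdash \neg a \lor a.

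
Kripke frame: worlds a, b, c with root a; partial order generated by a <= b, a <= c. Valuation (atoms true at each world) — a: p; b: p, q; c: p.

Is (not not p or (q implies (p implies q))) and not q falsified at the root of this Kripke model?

Yes

a does not force (not not p or (q implies (p implies q))) and not q since a fails not q.
So the root a does not force (not not p or (q implies (p implies q))) and not q; the model is a countermodel.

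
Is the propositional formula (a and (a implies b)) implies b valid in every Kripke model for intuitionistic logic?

Yes

This is modus ponens in implicational form, which is intuitionistically derivable.
If a world forces a and a implies b, then applying the implication at that world (which is accessible from itself) gives b.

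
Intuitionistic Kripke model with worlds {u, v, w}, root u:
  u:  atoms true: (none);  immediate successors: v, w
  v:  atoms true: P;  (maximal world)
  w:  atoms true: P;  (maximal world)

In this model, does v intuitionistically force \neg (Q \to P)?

v \nVdash \neg (Q \to P) since v is accessible from v and v \Vdash Q \to P.
v \Vdash Q \to P vacuously: no world accessible from v forces the antecedent Q.

No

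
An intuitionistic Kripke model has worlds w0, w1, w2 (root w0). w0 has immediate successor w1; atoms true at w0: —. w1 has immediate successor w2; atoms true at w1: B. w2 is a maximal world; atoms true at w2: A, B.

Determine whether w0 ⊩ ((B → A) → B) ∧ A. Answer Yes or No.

No

w0 ⊮ ((B → A) → B) ∧ A since w0 fails A.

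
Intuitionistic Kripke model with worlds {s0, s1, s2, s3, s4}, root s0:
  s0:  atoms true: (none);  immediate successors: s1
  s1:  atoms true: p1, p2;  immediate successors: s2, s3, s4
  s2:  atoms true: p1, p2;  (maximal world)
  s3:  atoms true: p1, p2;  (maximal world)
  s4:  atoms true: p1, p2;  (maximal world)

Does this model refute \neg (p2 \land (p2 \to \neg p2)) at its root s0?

No

s0 \Vdash \neg (p2 \land (p2 \to \neg p2)): no world accessible from s0 forces p2 \land (p2 \to \neg p2).
So the root s0 forces \neg (p2 \land (p2 \to \neg p2)); the model is not a countermodel.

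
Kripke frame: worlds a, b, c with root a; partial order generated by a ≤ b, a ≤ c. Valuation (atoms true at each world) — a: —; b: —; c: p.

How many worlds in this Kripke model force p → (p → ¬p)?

a: does not force it — a ⊮ p → (p → ¬p): at the accessible world c, c ⊩ p but c ⊮ p → ¬p.
b: forces it.
c: does not force it — c ⊮ p → (p → ¬p): already at c itself, c ⊩ p but c ⊮ p → ¬p.
Worlds forcing the formula: {b}.

1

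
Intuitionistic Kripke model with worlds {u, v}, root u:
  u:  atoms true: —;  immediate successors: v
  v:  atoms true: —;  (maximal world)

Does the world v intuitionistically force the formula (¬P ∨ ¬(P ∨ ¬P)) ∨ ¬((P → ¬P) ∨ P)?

Yes

v ⊩ (¬P ∨ ¬(P ∨ ¬P)) ∨ ¬((P → ¬P) ∨ P) via the disjunct ¬P ∨ ¬(P ∨ ¬P).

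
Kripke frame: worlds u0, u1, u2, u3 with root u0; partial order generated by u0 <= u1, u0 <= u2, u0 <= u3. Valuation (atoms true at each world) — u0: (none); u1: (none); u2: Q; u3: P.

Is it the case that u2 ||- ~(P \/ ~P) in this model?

No

u2 ||-/- ~(P \/ ~P) since u2 is accessible from u2 and u2 ||- P \/ ~P.
u2 ||- P \/ ~P via the disjunct ~P.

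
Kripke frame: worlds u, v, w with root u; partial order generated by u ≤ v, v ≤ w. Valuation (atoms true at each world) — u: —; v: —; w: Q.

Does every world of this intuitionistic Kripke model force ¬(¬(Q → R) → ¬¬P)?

u ⊩ ¬(¬(Q → R) → ¬¬P): no world accessible from u forces ¬(Q → R) → ¬¬P.
Since the root u forces ¬(¬(Q → R) → ¬¬P) and forcing is persistent (monotone upward), every world forces it.

Yes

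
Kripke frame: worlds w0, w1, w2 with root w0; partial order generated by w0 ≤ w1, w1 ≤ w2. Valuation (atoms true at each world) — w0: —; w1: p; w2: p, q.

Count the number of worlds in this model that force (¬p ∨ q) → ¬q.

w0: does not force it — w0 ⊮ (¬p ∨ q) → ¬q: at the accessible world w2, w2 ⊩ ¬p ∨ q but w2 ⊮ ¬q.
w1: does not force it — w1 ⊮ (¬p ∨ q) → ¬q: at the accessible world w2, w2 ⊩ ¬p ∨ q but w2 ⊮ ¬q.
w2: does not force it — w2 ⊮ (¬p ∨ q) → ¬q: already at w2 itself, w2 ⊩ ¬p ∨ q but w2 ⊮ ¬q.
Worlds forcing the formula: { }.

0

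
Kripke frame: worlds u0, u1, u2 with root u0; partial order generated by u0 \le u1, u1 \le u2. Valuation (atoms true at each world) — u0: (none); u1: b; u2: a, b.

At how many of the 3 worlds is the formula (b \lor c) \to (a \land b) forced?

1

u0: does not force it — u0 \nVdash (b \lor c) \to (a \land b): at the accessible world u1, u1 \Vdash b \lor c but u1 \nVdash a \land b.
u1: does not force it — u1 \nVdash (b \lor c) \to (a \land b): already at u1 itself, u1 \Vdash b \lor c but u1 \nVdash a \land b.
u2: forces it.
Worlds forcing the formula: {u2}.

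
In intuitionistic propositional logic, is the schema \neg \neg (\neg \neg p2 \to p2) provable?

Yes

This is the double negation of double-negation elimination, which is intuitionistically derivable.
By Glivenko's theorem the double negation of any classical propositional tautology is intuitionistically provable; \neg \neg p2 \to p2 is classically a tautology.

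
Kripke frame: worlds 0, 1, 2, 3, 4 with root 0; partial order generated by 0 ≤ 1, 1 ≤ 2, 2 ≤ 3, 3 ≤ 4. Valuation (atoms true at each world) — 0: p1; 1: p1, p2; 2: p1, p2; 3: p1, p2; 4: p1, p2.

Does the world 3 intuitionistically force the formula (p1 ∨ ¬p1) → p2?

3 ⊩ (p1 ∨ ¬p1) → p2: every world accessible from 3 that forces p1 ∨ ¬p1 (namely 3, 4) also forces p2.

Yes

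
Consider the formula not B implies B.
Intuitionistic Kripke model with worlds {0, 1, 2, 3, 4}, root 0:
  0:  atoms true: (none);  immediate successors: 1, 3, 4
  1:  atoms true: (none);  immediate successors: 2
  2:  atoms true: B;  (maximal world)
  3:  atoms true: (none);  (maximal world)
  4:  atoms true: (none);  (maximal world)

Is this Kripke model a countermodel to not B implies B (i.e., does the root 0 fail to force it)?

0 does not force not B implies B: at the accessible world 3, 3 forces not B but 3 does not force B.
3 lacks atom B, so 3 does not force B.
So the root 0 does not force not B implies B; the model is a countermodel.

Yes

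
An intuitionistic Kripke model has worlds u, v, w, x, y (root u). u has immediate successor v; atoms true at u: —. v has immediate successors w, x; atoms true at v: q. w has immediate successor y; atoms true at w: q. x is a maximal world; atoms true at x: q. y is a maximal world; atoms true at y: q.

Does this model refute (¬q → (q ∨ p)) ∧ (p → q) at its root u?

No

u ⊩ (¬q → (q ∨ p)) ∧ (p → q) since u forces both conjuncts.
So the root u forces (¬q → (q ∨ p)) ∧ (p → q); the model is not a countermodel.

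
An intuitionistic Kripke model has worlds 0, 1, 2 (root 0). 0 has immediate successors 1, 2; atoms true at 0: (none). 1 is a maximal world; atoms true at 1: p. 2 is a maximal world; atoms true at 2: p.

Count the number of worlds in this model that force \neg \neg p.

0: forces it.
1: forces it.
2: forces it.
Worlds forcing the formula: {0, 1, 2}.

3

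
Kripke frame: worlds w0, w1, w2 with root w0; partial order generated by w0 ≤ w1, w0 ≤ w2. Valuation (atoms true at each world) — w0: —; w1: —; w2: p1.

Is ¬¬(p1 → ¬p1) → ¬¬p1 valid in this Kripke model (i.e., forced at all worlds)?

Not every world: w0 ⊮ ¬¬(p1 → ¬p1) → ¬¬p1.
w0 ⊮ ¬¬(p1 → ¬p1) → ¬¬p1: at the accessible world w1, w1 ⊩ ¬¬(p1 → ¬p1) but w1 ⊮ ¬¬p1.
w1 ⊮ ¬¬p1 since w1 is accessible from w1 and w1 ⊩ ¬p1.

No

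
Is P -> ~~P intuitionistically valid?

This is double-negation introduction, which is intuitionistically derivable.
If a world forces P then every accessible world forces P (persistence), so none forces ~P; hence ~~P.

Yes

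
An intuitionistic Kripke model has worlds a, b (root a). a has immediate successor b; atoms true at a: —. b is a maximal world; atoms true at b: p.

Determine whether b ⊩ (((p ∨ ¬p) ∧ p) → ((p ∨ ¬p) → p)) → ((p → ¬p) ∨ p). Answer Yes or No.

Yes

b ⊩ (((p ∨ ¬p) ∧ p) → ((p ∨ ¬p) → p)) → ((p → ¬p) ∨ p): every world accessible from b that forces ((p ∨ ¬p) ∧ p) → ((p ∨ ¬p) → p) (namely b) also forces (p → ¬p) ∨ p.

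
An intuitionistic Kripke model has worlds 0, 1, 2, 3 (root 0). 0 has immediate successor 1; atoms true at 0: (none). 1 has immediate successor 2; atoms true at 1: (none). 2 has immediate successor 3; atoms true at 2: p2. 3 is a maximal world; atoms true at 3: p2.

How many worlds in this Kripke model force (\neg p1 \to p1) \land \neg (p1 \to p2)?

0

0: does not force it — 0 \nVdash (\neg p1 \to p1) \land \neg (p1 \to p2) since 0 fails \neg p1 \to p1.
1: does not force it — 1 \nVdash (\neg p1 \to p1) \land \neg (p1 \to p2) since 1 fails \neg p1 \to p1.
2: does not force it.
3: does not force it.
Worlds forcing the formula: { }.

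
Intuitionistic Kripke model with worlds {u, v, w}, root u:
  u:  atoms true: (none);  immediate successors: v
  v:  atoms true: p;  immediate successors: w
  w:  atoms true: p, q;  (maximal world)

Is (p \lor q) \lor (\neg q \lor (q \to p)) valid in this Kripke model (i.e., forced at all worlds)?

Yes

u \Vdash (p \lor q) \lor (\neg q \lor (q \to p)) via the disjunct \neg q \lor (q \to p).
Since the root u forces (p \lor q) \lor (\neg q \lor (q \to p)) and forcing is persistent (monotone upward), every world forces it.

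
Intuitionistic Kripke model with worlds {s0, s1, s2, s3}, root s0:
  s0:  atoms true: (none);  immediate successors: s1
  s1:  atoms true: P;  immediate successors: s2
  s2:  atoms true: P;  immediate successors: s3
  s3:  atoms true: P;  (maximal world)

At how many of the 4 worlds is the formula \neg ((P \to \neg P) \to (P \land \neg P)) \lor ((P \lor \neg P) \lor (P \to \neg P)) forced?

3

s0: does not force it — s0 \nVdash \neg ((P \to \neg P) \to (P \land \neg P)) \lor ((P \lor \neg P) \lor (P \to \neg P)): neither disjunct is forced at s0.
s1: forces it.
s2: forces it.
s3: forces it.
Worlds forcing the formula: {s1, s2, s3}.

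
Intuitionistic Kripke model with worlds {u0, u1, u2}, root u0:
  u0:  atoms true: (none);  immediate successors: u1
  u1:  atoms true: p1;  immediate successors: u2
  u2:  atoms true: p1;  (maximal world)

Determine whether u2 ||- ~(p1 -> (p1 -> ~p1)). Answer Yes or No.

u2 ||- ~(p1 -> (p1 -> ~p1)): no world accessible from u2 forces p1 -> (p1 -> ~p1).

Yes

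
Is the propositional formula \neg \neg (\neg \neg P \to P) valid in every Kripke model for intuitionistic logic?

This is the double negation of double-negation elimination, which is intuitionistically derivable.
By Glivenko's theorem the double negation of any classical propositional tautology is intuitionistically provable; \neg \neg P \to P is classically a tautology.

Yes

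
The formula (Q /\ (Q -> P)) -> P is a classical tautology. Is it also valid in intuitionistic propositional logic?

Yes

This is modus ponens in implicational form, which is intuitionistically derivable.
If a world forces Q and Q -> P, then applying the implication at that world (which is accessible from itself) gives P.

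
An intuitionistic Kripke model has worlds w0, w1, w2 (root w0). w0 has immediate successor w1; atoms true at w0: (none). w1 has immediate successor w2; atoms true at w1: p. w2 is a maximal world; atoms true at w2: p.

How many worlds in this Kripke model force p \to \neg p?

w0: does not force it — w0 \nVdash p \to \neg p: at the accessible world w1, w1 \Vdash p but w1 \nVdash \neg p.
w1: does not force it — w1 \nVdash p \to \neg p: already at w1 itself, w1 \Vdash p but w1 \nVdash \neg p.
w2: does not force it.
Worlds forcing the formula: { }.

0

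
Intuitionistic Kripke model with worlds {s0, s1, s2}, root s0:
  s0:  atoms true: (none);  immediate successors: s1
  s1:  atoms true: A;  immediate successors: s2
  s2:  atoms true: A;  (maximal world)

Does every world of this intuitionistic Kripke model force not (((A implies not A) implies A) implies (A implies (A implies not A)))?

s0 forces not (((A implies not A) implies A) implies (A implies (A implies not A))): no world accessible from s0 forces ((A implies not A) implies A) implies (A implies (A implies not A)).
Since the root s0 forces not (((A implies not A) implies A) implies (A implies (A implies not A))) and forcing is persistent (monotone upward), every world forces it.

Yes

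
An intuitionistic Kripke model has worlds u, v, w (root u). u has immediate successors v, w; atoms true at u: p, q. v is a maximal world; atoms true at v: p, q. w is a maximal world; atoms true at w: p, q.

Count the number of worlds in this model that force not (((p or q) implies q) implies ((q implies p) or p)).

0

u: does not force it — u does not force not (((p or q) implies q) implies ((q implies p) or p)) since u is accessible from u and u forces ((p or q) implies q) implies ((q implies p) or p).
v: does not force it — v does not force not (((p or q) implies q) implies ((q implies p) or p)) since v is accessible from v and v forces ((p or q) implies q) implies ((q implies p) or p).
w: does not force it.
Worlds forcing the formula: { }.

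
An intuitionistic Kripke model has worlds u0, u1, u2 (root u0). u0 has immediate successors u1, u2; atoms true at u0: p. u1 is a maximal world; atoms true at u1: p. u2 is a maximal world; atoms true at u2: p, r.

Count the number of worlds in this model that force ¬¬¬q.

u0: forces it.
u1: forces it.
u2: forces it.
Worlds forcing the formula: {u0, u1, u2}.

3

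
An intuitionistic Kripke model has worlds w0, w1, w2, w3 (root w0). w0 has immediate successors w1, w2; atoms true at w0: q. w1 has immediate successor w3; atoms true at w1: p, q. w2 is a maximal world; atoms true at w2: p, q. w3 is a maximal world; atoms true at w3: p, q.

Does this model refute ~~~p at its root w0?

Yes

w0 ||-/- ~~~p since w0 is accessible from w0 and w0 ||- ~~p.
w0 ||- ~~p: no world accessible from w0 forces ~p.
So the root w0 does not force ~~~p; the model is a countermodel.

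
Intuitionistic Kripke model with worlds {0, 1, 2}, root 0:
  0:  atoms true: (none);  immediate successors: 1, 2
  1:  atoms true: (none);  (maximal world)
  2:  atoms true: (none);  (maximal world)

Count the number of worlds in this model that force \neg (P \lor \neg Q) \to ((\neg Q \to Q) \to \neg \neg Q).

3

0: forces it.
1: forces it.
2: forces it.
Worlds forcing the formula: {0, 1, 2}.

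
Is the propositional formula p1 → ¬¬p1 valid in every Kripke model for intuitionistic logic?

This is double-negation introduction, which is intuitionistically derivable.
If a world forces p1 then every accessible world forces p1 (persistence), so none forces ¬p1; hence ¬¬p1.

Yes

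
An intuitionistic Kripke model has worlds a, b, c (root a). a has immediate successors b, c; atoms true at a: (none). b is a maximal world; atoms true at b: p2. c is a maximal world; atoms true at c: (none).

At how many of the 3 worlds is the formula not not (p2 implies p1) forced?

a: does not force it — a does not force not not (p2 implies p1) since b is accessible from a and b forces not (p2 implies p1).
b: does not force it — b does not force not not (p2 implies p1) since b is accessible from b and b forces not (p2 implies p1).
c: forces it.
Worlds forcing the formula: {c}.

1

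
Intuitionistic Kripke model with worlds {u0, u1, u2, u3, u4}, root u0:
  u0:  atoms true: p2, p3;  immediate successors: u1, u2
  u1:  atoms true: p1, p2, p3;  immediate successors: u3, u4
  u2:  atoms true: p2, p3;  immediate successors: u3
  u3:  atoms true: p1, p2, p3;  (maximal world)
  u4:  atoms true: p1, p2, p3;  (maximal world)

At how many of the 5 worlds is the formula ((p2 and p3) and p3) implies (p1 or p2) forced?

u0: forces it.
u1: forces it.
u2: forces it.
u3: forces it.
u4: forces it.
Worlds forcing the formula: {u0, u1, u2, u3, u4}.

5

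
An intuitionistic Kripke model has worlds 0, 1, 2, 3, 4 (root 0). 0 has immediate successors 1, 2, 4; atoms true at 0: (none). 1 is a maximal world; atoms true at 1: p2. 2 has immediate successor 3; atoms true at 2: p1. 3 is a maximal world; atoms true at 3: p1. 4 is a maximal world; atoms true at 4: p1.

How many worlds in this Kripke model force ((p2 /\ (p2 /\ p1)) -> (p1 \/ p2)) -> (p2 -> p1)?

3

0: does not force it — 0 ||-/- ((p2 /\ (p2 /\ p1)) -> (p1 \/ p2)) -> (p2 -> p1): already at 0 itself, 0 ||- (p2 /\ (p2 /\ p1)) -> (p1 \/ p2) but 0 ||-/- p2 -> p1.
1: does not force it — 1 ||-/- ((p2 /\ (p2 /\ p1)) -> (p1 \/ p2)) -> (p2 -> p1): already at 1 itself, 1 ||- (p2 /\ (p2 /\ p1)) -> (p1 \/ p2) but 1 ||-/- p2 -> p1.
2: forces it.
3: forces it.
4: forces it.
Worlds forcing the formula: {2, 3, 4}.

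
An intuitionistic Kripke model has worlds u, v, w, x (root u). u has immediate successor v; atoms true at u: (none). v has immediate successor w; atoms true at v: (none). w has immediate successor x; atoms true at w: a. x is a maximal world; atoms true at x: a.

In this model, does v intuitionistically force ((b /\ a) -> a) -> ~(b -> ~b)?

v ||-/- ((b /\ a) -> a) -> ~(b -> ~b): already at v itself, v ||- (b /\ a) -> a but v ||-/- ~(b -> ~b).
v ||-/- ~(b -> ~b) since v is accessible from v and v ||- b -> ~b.
v ||- b -> ~b vacuously: no world accessible from v forces the antecedent b.

No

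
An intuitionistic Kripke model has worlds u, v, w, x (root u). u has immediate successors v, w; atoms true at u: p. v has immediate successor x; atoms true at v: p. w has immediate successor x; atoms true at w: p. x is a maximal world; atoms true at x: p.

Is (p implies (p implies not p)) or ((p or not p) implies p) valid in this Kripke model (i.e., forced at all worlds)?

Yes

u forces (p implies (p implies not p)) or ((p or not p) implies p) via the disjunct (p or not p) implies p.
Since the root u forces (p implies (p implies not p)) or ((p or not p) implies p) and forcing is persistent (monotone upward), every world forces it.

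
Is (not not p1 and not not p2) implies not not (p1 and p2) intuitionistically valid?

Yes

This is the distribution of double negation over conjunction, which is intuitionistically derivable.
Assume not not p1, not not p2, and not (p1 and p2). From p1 we'd get not p2 (since p1 and p2 is refuted), contradicting not not p2; so not p1, contradicting not not p1.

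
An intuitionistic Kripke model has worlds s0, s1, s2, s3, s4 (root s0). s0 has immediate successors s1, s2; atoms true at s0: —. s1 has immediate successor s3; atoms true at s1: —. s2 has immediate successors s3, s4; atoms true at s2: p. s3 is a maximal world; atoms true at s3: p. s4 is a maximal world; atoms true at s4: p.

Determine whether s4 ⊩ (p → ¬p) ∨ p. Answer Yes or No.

s4 ⊩ (p → ¬p) ∨ p via the disjunct p.

Yes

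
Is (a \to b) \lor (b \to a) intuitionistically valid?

No

This is the Gödel–Dummett linearity axiom, which is not intuitionistically valid.
A Kripke countermodel: worlds w0, w1, w2; order generated by w0 \le w1, w0 \le w2; atoms true at each world — w0:{}; w1:{a}; w2:{b}.
w0 \nVdash (a \to b) \lor (b \to a): neither disjunct is forced at w0.
w0 \nVdash a \to b: at the accessible world w1, w1 \Vdash a but w1 \nVdash b.
w1 lacks atom b, so w1 \nVdash b.
So the root w0 does not force the formula.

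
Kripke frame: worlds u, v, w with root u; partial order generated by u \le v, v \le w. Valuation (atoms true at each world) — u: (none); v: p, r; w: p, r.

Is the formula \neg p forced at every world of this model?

Not every world: u \nVdash \neg p.
u \nVdash \neg p since v is accessible from u and v \Vdash p.

No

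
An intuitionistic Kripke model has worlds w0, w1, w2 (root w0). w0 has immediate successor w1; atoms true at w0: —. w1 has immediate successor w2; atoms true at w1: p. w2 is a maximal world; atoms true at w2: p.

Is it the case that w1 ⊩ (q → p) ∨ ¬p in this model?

w1 ⊩ (q → p) ∨ ¬p via the disjunct q → p.

Yes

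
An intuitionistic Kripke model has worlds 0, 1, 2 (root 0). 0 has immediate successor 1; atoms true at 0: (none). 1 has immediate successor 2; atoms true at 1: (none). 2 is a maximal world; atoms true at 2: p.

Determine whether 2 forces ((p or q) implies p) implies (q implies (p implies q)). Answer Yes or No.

Yes

2 forces ((p or q) implies p) implies (q implies (p implies q)): every world accessible from 2 that forces (p or q) implies p (namely 2) also forces q implies (p implies q).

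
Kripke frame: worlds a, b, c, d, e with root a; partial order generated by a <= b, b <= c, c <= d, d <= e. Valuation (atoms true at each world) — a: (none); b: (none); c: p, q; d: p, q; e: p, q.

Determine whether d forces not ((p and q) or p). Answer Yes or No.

d does not force not ((p and q) or p) since d is accessible from d and d forces (p and q) or p.
d forces (p and q) or p via the disjunct p and q.

No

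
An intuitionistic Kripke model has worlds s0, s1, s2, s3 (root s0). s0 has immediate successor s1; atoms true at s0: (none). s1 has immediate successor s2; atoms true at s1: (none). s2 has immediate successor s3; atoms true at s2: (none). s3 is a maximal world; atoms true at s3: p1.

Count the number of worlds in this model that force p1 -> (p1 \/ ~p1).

4

s0: forces it.
s1: forces it.
s2: forces it.
s3: forces it.
Worlds forcing the formula: {s0, s1, s2, s3}.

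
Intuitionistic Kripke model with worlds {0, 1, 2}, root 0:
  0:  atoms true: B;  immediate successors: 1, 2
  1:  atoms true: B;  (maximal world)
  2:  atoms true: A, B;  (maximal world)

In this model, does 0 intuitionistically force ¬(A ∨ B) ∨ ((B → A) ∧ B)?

No

0 ⊮ ¬(A ∨ B) ∨ ((B → A) ∧ B): neither disjunct is forced at 0.
0 ⊮ ¬(A ∨ B) since 0 is accessible from 0 and 0 ⊩ A ∨ B.
0 ⊩ A ∨ B via the disjunct B.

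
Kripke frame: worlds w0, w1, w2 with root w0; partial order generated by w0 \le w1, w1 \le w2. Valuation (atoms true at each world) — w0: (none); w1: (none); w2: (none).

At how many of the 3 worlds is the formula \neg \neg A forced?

w0: does not force it — w0 \nVdash \neg \neg A since w0 is accessible from w0 and w0 \Vdash \neg A.
w1: does not force it.
w2: does not force it.
Worlds forcing the formula: { }.

0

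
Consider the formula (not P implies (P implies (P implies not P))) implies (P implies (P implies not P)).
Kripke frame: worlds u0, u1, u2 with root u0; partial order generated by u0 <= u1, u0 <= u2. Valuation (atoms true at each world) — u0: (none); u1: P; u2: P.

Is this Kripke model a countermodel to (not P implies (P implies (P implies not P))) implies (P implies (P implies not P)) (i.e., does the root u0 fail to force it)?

u0 does not force (not P implies (P implies (P implies not P))) implies (P implies (P implies not P)): already at u0 itself, u0 forces not P implies (P implies (P implies not P)) but u0 does not force P implies (P implies not P).
u0 does not force P implies (P implies not P): at the accessible world u1, u1 forces P but u1 does not force P implies not P.
u1 does not force P implies not P: already at u1 itself, u1 forces P but u1 does not force not P.
u1 does not force not P since u1 is accessible from u1 and u1 forces P.
So the root u0 does not force (not P implies (P implies (P implies not P))) implies (P implies (P implies not P)); the model is a countermodel.

Yes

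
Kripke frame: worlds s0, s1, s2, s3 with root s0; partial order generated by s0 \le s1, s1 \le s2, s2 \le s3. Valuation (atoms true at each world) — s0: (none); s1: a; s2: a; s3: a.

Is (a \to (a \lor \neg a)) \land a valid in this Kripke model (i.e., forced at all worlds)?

Not every world: s0 \nVdash (a \to (a \lor \neg a)) \land a.
s0 \nVdash (a \to (a \lor \neg a)) \land a since s0 fails a.

No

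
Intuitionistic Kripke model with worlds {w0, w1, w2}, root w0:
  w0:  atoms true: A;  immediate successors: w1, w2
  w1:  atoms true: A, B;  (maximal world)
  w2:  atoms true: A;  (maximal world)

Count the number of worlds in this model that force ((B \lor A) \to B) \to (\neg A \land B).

1

w0: does not force it — w0 \nVdash ((B \lor A) \to B) \to (\neg A \land B): at the accessible world w1, w1 \Vdash (B \lor A) \to B but w1 \nVdash \neg A \land B.
w1: does not force it — w1 \nVdash ((B \lor A) \to B) \to (\neg A \land B): already at w1 itself, w1 \Vdash (B \lor A) \to B but w1 \nVdash \neg A \land B.
w2: forces it.
Worlds forcing the formula: {w2}.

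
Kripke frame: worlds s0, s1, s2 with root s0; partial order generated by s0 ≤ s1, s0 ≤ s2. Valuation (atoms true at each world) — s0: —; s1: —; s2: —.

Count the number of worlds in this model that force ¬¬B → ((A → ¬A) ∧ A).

3

s0: forces it.
s1: forces it.
s2: forces it.
Worlds forcing the formula: {s0, s1, s2}.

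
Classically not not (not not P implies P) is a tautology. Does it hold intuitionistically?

This is the double negation of double-negation elimination, which is intuitionistically derivable.
By Glivenko's theorem the double negation of any classical propositional tautology is intuitionistically provable; not not P implies P is classically a tautology.

Yes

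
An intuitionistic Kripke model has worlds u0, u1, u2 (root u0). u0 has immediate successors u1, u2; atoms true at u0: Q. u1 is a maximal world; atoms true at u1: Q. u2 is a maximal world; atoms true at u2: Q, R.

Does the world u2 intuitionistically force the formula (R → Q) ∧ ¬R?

No

u2 ⊮ (R → Q) ∧ ¬R since u2 fails ¬R.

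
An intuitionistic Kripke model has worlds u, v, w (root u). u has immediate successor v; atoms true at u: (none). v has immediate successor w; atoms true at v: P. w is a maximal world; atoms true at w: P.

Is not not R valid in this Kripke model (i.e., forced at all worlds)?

Not every world: u does not force not not R.
u does not force not not R since u is accessible from u and u forces not R.
u forces not R: no world accessible from u forces R.

No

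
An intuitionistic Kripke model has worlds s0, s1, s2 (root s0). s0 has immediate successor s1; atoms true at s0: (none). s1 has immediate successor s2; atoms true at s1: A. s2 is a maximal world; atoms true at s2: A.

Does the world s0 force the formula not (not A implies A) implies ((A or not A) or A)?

Yes

s0 forces not (not A implies A) implies ((A or not A) or A) vacuously: no world accessible from s0 forces the antecedent not (not A implies A).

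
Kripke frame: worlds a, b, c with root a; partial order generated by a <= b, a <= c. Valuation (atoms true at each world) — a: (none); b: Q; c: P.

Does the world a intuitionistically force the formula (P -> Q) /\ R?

a ||-/- (P -> Q) /\ R since a fails P -> Q.

No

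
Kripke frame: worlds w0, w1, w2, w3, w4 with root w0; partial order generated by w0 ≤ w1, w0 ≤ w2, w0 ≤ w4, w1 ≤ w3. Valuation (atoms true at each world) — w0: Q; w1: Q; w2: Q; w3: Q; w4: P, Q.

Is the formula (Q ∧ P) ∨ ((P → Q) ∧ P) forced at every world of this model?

No

Not every world: w0 ⊮ (Q ∧ P) ∨ ((P → Q) ∧ P).
w0 ⊮ (Q ∧ P) ∨ ((P → Q) ∧ P): neither disjunct is forced at w0.
w0 ⊮ Q ∧ P since w0 fails P.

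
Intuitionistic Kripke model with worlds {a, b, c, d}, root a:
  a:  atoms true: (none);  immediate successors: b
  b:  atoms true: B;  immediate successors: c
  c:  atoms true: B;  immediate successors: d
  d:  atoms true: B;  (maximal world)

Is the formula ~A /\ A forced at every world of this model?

Not every world: a ||-/- ~A /\ A.
a ||-/- ~A /\ A since a fails A.

No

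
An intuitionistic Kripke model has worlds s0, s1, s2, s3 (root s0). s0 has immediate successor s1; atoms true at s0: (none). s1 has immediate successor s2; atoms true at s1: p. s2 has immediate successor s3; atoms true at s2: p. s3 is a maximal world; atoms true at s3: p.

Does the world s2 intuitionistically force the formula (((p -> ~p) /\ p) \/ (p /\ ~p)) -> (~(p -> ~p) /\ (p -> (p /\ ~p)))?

s2 ||- (((p -> ~p) /\ p) \/ (p /\ ~p)) -> (~(p -> ~p) /\ (p -> (p /\ ~p))) vacuously: no world accessible from s2 forces the antecedent ((p -> ~p) /\ p) \/ (p /\ ~p).

Yes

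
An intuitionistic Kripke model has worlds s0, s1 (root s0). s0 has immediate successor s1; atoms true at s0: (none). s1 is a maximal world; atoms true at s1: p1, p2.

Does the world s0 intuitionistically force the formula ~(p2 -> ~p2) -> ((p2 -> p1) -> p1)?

s0 ||-/- ~(p2 -> ~p2) -> ((p2 -> p1) -> p1): already at s0 itself, s0 ||- ~(p2 -> ~p2) but s0 ||-/- (p2 -> p1) -> p1.
s0 ||-/- (p2 -> p1) -> p1: already at s0 itself, s0 ||- p2 -> p1 but s0 ||-/- p1.
s0 lacks atom p1, so s0 ||-/- p1.

No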